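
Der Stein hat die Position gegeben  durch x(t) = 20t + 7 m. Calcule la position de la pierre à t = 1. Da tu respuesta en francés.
De l'équation de la position x(t) = 20·t + 7, nous substituons t = 1 pour obtenir x = 27.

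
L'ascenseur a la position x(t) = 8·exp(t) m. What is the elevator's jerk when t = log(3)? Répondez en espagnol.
Partiendo de la posición x(t) = 8·exp(t), tomamos 3 derivadas. La derivada de la posición da la velocidad: v(t) = 8·exp(t). Tomando d/dt de v(t), encontramos a(t) = 8·exp(t). La derivada de la aceleración da la sacudida: j(t) = 8·exp(t). De la ecuación de la sacudida j(t) = 8·exp(t), sustituimos t = log(3) para obtener j = 24.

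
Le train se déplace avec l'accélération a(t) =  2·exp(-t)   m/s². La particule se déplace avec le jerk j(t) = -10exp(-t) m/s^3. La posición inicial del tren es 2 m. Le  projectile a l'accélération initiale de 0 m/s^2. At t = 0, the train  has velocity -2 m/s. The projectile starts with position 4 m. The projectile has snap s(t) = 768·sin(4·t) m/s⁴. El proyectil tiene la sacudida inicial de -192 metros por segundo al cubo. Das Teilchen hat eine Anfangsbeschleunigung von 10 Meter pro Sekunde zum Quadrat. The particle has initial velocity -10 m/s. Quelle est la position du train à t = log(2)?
Pour résoudre ceci, nous devons prendre 2 primitives de notre équation de l'accélération a(t) = 2·exp(-t). En prenant ∫a(t)dt et en appliquant v(0) = -2, nous trouvons v(t) = -2·exp(-t). En prenant ∫v(t)dt et en appliquant x(0) = 2, nous trouvons x(t) = 2·exp(-t). Nous avons la position x(t) = 2·exp(-t). En substituant t = log(2): x(log(2)) = 1.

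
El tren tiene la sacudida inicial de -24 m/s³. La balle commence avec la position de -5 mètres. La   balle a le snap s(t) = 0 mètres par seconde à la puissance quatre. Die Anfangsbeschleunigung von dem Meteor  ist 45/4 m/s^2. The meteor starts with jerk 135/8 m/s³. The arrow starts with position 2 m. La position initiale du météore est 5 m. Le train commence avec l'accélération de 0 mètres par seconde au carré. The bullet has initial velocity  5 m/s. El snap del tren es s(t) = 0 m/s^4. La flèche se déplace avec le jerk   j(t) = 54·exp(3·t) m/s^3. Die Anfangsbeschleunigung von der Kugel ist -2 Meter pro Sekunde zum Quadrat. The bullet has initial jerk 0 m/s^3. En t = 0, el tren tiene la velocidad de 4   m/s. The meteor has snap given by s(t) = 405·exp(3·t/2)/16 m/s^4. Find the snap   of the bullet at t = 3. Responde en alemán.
Wir haben den Snap s(t) = 0. Durch Einsetzen von t = 3: s(3) = 0.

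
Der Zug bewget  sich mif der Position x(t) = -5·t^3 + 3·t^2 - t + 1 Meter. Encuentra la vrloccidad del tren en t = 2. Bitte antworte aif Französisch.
Nous devons dériver notre équation de la position x(t) = -5·t^3 + 3·t^2 - t + 1 1 fois. En prenant d/dt de x(t), nous trouvons v(t) = -15·t^2 + 6·t - 1. De l'équation de la vitesse v(t) = -15·t^2 + 6·t - 1, nous substituons t = 2 pour obtenir v = -49.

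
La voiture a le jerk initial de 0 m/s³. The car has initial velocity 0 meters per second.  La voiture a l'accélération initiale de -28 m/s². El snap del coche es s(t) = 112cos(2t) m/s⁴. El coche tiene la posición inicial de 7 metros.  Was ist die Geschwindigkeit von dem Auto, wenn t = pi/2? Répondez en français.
Pour résoudre ceci, nous devons prendre 3 primitives de notre équation du snap s(t) = 112·cos(2·t). L'intégrale du snap, avec j(0) = 0, donne le jerk: j(t) = 56·sin(2·t). En prenant ∫j(t)dt et en appliquant a(0) = -28, nous trouvons a(t) = -28·cos(2·t). En prenant ∫a(t)dt et en appliquant v(0) = 0, nous trouvons v(t) = -14·sin(2·t). De l'équation de la vitesse v(t) = -14·sin(2·t), nous substituons t = pi/2 pour obtenir v = 0.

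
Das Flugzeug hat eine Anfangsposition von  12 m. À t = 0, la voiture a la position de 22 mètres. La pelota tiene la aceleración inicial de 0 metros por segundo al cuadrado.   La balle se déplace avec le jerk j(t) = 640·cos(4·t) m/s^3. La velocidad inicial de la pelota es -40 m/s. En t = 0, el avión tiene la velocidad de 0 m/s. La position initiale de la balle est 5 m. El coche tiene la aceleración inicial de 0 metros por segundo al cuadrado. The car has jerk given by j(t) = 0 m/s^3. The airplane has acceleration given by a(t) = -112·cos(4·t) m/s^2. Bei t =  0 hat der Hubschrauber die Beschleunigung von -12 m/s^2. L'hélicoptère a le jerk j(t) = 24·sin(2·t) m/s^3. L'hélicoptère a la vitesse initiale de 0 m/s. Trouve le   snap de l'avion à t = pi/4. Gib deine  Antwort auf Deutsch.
Wir müssen unsere Gleichung für die Beschleunigung a(t) = -112·cos(4·t) 2-mal ableiten. Durch Ableiten von der Beschleunigung erhalten wir den Ruck: j(t) = 448·sin(4·t). Die Ableitung von dem Ruck ergibt den Snap: s(t) = 1792·cos(4·t). Aus der Gleichung für den Snap s(t) = 1792·cos(4·t), setzen wir t = pi/4 ein und erhalten s = -1792.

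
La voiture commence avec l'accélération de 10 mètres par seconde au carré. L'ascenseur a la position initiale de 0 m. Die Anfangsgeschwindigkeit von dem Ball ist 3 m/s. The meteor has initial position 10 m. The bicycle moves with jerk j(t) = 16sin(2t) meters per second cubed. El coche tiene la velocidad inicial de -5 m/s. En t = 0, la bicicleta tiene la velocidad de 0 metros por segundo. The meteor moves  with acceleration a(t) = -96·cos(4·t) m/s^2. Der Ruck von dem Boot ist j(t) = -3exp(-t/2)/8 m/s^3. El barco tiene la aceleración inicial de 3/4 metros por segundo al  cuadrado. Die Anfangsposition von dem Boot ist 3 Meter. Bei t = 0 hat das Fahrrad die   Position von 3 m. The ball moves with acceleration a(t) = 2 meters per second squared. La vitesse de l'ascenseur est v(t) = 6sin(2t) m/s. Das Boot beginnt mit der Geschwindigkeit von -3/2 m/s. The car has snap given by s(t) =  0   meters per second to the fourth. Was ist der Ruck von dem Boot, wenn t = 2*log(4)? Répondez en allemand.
Mit j(t) = -3·exp(-t/2)/8 und Einsetzen von t = 2*log(4), finden wir j = -3/32.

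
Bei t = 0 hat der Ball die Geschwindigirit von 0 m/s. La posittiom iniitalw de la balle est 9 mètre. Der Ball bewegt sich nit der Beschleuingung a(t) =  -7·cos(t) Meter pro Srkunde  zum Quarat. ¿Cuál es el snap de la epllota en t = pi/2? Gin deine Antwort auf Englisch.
Starting from acceleration a(t) = -7·cos(t), we take 2 derivatives. Taking d/dt of a(t), we find j(t) = 7·sin(t). The derivative of jerk gives snap: s(t) = 7·cos(t). Using s(t) = 7·cos(t) and substituting t = pi/2, we find s = 0.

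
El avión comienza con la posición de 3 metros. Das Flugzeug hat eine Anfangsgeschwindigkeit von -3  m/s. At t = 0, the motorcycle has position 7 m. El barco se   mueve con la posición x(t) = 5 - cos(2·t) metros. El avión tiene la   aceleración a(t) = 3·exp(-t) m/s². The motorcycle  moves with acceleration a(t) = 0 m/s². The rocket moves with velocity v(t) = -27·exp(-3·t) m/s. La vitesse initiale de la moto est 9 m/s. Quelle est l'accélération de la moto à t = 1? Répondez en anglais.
We have acceleration a(t) = 0. Substituting t = 1: a(1) = 0.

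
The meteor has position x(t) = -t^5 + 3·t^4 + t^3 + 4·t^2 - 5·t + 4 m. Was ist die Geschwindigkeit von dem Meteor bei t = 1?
Wir müssen unsere Gleichung für die Position x(t) = -t^5 + 3·t^4 + t^3 + 4·t^2 - 5·t + 4 1-mal ableiten. Durch Ableiten von der Position erhalten wir die Geschwindigkeit: v(t) = -5·t^4 + 12·t^3 + 3·t^2 + 8·t - 5. Mit v(t) = -5·t^4 + 12·t^3 + 3·t^2 + 8·t - 5 und Einsetzen von t = 1, finden wir v = 13.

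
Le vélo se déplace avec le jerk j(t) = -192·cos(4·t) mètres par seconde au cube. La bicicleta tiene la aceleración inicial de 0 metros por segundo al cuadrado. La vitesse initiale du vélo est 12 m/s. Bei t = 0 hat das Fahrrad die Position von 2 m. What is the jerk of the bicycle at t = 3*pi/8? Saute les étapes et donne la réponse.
At t = 3*pi/8, j = 0.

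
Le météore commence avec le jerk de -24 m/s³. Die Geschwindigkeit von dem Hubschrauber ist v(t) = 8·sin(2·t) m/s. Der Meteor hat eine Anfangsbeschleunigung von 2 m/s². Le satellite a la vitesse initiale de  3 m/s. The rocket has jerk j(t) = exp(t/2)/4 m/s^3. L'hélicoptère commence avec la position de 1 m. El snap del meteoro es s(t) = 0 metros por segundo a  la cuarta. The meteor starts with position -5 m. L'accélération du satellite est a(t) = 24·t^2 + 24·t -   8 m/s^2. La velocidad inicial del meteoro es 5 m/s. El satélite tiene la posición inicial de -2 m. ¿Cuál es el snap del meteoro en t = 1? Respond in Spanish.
De la ecuación del snap s(t) = 0, sustituimos t = 1 para obtener s = 0.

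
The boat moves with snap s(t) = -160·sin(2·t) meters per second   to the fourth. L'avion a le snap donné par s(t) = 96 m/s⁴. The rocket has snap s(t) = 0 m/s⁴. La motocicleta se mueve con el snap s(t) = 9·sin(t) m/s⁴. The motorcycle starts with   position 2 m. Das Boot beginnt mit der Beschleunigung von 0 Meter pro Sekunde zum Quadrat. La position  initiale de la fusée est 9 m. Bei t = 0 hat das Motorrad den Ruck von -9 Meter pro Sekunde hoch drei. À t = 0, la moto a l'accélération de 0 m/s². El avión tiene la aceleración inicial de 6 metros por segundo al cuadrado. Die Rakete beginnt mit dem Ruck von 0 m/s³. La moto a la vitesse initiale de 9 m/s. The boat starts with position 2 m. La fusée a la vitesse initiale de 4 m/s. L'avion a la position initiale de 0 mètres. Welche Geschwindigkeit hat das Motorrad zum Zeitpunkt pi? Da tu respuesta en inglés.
To solve this, we need to take 3 integrals of our snap equation s(t) = 9·sin(t). The integral of snap, with j(0) = -9, gives jerk: j(t) = -9·cos(t). Finding the antiderivative of j(t) and using a(0) = 0: a(t) = -9·sin(t). Finding the antiderivative of a(t) and using v(0) = 9: v(t) = 9·cos(t). From the given velocity equation v(t) = 9·cos(t), we substitute t = pi to get v = -9.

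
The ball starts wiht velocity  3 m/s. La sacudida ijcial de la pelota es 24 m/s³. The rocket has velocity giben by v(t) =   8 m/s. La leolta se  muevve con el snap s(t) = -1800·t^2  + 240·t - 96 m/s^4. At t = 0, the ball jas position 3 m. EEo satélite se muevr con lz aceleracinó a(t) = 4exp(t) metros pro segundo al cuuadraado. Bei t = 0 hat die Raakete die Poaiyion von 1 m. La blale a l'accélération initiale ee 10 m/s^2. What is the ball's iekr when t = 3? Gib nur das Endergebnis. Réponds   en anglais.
The answer is -15384.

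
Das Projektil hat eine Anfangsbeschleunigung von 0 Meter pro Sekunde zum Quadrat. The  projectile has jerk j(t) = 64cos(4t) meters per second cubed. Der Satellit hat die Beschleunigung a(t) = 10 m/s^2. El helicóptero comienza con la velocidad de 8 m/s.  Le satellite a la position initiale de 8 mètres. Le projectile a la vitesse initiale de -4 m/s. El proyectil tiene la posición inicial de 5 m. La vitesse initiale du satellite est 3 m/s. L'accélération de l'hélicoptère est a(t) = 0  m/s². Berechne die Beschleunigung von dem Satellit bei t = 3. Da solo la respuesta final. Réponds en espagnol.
La aceleración en t = 3 es a = 10.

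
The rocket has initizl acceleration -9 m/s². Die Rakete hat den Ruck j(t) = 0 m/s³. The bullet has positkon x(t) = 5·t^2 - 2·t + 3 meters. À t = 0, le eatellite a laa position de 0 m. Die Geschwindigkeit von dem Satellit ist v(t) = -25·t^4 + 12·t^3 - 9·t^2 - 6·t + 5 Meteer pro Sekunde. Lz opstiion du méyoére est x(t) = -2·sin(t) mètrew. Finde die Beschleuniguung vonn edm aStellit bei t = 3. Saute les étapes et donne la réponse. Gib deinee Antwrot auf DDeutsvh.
Die Antwort ist -2436.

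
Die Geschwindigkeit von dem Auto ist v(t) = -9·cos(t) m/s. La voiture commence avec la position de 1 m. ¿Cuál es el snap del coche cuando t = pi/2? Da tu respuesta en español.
Partiendo de la velocidad v(t) = -9·cos(t), tomamos 3 derivadas. Derivando la velocidad, obtenemos la aceleración: a(t) = 9·sin(t). Derivando la aceleración, obtenemos la sacudida: j(t) = 9·cos(t). La derivada de la sacudida da el snap: s(t) = -9·sin(t). De la ecuación del snap s(t) = -9·sin(t), sustituimos t = pi/2 para obtener s = -9.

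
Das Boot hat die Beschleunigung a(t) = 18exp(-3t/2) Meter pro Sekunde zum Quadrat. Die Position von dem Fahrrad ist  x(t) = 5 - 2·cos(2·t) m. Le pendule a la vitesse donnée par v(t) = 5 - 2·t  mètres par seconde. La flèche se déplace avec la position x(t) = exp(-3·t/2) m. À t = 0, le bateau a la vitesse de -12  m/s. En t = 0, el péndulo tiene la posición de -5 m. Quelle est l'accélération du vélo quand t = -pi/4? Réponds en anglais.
Starting from position x(t) = 5 - 2·cos(2·t), we take 2 derivatives. Taking d/dt of x(t), we find v(t) = 4·sin(2·t). Differentiating velocity, we get acceleration: a(t) = 8·cos(2·t). Using a(t) = 8·cos(2·t) and substituting t = -pi/4, we find a = 0.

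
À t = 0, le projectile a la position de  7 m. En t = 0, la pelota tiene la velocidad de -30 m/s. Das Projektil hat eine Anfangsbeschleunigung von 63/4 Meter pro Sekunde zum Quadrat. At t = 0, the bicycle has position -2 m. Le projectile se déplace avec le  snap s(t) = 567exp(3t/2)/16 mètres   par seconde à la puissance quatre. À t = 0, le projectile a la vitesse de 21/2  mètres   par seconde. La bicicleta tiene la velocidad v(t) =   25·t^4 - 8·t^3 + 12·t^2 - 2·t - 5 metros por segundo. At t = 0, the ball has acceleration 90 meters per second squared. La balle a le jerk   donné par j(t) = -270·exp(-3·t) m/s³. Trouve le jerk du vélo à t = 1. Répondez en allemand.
Wir müssen unsere Gleichung für die Geschwindigkeit v(t) = 25·t^4 - 8·t^3 + 12·t^2 - 2·t - 5 2-mal ableiten. Die Ableitung von der Geschwindigkeit ergibt die Beschleunigung: a(t) = 100·t^3 - 24·t^2 + 24·t - 2. Mit d/dt von a(t) finden wir j(t) = 300·t^2 - 48·t + 24. Mit j(t) = 300·t^2 - 48·t + 24 und Einsetzen von t = 1, finden wir j = 276.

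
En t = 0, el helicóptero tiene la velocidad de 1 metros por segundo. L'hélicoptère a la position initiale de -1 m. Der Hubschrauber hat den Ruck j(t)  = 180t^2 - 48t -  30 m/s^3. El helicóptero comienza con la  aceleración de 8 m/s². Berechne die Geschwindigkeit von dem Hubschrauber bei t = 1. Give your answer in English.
We must find the integral of our jerk equation j(t) = 180·t^2 - 48·t - 30 2 times. Integrating jerk and using the initial condition a(0) = 8, we get a(t) = 60·t^3 - 24·t^2 - 30·t + 8. The antiderivative of acceleration is velocity. Using v(0) = 1, we get v(t) = 15·t^4 - 8·t^3 - 15·t^2 + 8·t + 1. Using v(t) = 15·t^4 - 8·t^3 - 15·t^2 + 8·t + 1 and substituting t = 1, we find v = 1.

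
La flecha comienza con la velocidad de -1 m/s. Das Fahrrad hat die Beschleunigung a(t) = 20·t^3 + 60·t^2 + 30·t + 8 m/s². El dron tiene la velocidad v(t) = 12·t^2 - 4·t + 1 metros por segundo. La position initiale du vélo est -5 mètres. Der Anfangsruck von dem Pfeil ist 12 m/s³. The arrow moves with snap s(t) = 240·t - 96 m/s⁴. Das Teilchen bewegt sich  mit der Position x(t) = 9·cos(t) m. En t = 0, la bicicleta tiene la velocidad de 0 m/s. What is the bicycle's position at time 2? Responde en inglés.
Starting from acceleration a(t) = 20·t^3 + 60·t^2 + 30·t + 8, we take 2 integrals. Finding the antiderivative of a(t) and using v(0) = 0: v(t) = t·(5·t^3 + 20·t^2 + 15·t + 8). Integrating velocity and using the initial condition x(0) = -5, we get x(t) = t^5 + 5·t^4 + 5·t^3 + 4·t^2 - 5. From the given position equation x(t) = t^5 + 5·t^4 + 5·t^3 + 4·t^2 - 5, we substitute t = 2 to get x = 163.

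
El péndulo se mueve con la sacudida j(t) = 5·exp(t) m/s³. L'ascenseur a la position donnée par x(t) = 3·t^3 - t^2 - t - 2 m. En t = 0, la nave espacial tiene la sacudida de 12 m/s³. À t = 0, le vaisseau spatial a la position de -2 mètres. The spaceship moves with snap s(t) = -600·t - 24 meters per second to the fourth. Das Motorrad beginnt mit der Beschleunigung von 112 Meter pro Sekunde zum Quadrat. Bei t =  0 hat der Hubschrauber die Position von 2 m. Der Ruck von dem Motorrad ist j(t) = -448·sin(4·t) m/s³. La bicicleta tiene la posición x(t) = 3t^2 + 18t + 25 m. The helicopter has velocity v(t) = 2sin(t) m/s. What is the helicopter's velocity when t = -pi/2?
Using v(t) = 2·sin(t) and substituting t = -pi/2, we find v = -2.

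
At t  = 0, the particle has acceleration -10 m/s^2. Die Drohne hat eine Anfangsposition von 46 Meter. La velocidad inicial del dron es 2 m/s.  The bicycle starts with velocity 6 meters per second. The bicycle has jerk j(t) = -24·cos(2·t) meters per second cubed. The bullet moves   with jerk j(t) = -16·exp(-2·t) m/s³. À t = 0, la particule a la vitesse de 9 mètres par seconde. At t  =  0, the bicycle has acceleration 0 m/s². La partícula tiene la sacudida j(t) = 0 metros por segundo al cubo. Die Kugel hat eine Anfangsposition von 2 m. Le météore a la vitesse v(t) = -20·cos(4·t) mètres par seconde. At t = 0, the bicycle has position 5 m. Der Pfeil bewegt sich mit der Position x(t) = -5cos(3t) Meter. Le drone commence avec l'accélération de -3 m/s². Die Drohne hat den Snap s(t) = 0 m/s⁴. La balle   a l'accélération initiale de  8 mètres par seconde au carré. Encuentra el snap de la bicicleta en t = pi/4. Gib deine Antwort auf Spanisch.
Para resolver esto, necesitamos tomar 1 derivada de nuestra ecuación de la sacudida j(t) = -24·cos(2·t). Tomando d/dt de j(t), encontramos s(t) = 48·sin(2·t). De la ecuación del snap s(t) = 48·sin(2·t), sustituimos t = pi/4 para obtener s = 48.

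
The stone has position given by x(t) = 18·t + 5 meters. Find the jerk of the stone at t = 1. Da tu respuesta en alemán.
Wir müssen unsere Gleichung für die Position x(t) = 18·t + 5 3-mal ableiten. Durch Ableiten von der Position erhalten wir die Geschwindigkeit: v(t) = 18. Mit d/dt von v(t) finden wir a(t) = 0. Mit d/dt von a(t) finden wir j(t) = 0. Aus der Gleichung für den Ruck j(t) = 0, setzen wir t = 1 ein und erhalten j = 0.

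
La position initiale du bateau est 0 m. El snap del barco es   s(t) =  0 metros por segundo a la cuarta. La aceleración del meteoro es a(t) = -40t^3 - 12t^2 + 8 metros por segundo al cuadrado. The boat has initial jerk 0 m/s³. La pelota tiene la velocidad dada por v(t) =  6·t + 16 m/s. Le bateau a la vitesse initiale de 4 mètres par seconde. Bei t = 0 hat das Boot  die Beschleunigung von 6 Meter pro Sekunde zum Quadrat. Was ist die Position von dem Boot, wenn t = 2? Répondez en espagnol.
Necesitamos integrar nuestra ecuación del snap s(t) = 0 4 veces. Tomando ∫s(t)dt y aplicando j(0) = 0, encontramos j(t) = 0. La integral de la sacudida es la aceleración. Usando a(0) = 6, obtenemos a(t) = 6. Tomando ∫a(t)dt y aplicando v(0) = 4, encontramos v(t) = 6·t + 4. Integrando la velocidad y usando la condición inicial x(0) = 0, obtenemos x(t) = 3·t^2 + 4·t. Usando x(t) = 3·t^2 + 4·t y sustituyendo t = 2, encontramos x = 20.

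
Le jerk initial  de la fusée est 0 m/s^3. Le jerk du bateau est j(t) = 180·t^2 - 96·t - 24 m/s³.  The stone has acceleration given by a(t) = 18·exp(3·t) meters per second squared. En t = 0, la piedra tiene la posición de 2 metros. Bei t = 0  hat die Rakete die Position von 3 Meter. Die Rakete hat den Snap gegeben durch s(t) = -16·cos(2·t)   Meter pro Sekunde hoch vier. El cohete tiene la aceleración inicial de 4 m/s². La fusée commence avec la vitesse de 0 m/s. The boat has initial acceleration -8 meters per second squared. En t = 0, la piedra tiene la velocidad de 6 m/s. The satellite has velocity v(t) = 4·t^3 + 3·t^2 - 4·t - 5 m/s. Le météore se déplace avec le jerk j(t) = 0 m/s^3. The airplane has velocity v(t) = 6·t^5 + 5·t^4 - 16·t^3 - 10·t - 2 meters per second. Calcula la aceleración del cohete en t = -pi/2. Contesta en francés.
Nous devons trouver la primitive de notre équation du snap s(t) = -16·cos(2·t) 2 fois. La primitive du snap est le jerk. En utilisant j(0) = 0, nous obtenons j(t) = -8·sin(2·t). En intégrant le jerk et en utilisant la condition initiale a(0) = 4, nous obtenons a(t) = 4·cos(2·t). En utilisant a(t) = 4·cos(2·t) et en substituant t = -pi/2, nous trouvons a = -4.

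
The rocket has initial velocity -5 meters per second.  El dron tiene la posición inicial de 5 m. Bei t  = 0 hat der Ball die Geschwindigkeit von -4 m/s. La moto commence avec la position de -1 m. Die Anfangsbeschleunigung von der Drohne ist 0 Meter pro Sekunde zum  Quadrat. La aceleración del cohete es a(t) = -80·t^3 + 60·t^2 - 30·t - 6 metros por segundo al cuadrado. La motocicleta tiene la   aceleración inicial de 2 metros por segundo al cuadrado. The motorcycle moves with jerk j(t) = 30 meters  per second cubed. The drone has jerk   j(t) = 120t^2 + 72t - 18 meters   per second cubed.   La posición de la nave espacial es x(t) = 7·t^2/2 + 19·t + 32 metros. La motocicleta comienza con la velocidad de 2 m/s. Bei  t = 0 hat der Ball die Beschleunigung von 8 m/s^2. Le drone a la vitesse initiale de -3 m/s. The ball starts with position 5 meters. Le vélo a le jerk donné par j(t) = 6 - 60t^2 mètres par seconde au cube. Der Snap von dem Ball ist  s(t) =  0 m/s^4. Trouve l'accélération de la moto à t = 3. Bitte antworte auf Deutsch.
Wir müssen unsere Gleichung für den Ruck j(t) = 30 1-mal integrieren. Das Integral von dem Ruck, mit a(0) = 2, ergibt die Beschleunigung: a(t) = 30·t + 2. Aus der Gleichung für die Beschleunigung a(t) = 30·t + 2, setzen wir t = 3 ein und erhalten a = 92.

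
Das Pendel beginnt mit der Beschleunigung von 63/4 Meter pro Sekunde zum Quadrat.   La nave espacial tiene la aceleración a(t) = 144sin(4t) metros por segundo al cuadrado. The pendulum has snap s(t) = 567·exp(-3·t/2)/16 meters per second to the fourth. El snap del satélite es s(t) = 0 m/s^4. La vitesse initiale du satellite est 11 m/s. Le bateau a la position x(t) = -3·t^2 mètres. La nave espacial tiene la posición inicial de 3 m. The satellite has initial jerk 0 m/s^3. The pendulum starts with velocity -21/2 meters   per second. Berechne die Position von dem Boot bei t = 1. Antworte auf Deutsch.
Mit x(t) = -3·t^2 und Einsetzen von t = 1, finden wir x = -3.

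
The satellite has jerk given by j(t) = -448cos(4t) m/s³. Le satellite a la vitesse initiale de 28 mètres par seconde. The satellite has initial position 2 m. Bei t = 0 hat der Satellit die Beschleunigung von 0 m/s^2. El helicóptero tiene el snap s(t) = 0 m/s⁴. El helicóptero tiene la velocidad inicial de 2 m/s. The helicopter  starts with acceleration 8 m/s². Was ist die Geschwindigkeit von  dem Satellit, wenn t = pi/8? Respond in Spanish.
Debemos encontrar la integral de nuestra ecuación de la sacudida j(t) = -448·cos(4·t) 2 veces. Integrando la sacudida y usando la condición inicial a(0) = 0, obtenemos a(t) = -112·sin(4·t). Integrando la aceleración y usando la condición inicial v(0) = 28, obtenemos v(t) = 28·cos(4·t). Tenemos la velocidad v(t) = 28·cos(4·t). Sustituyendo t = pi/8: v(pi/8) = 0.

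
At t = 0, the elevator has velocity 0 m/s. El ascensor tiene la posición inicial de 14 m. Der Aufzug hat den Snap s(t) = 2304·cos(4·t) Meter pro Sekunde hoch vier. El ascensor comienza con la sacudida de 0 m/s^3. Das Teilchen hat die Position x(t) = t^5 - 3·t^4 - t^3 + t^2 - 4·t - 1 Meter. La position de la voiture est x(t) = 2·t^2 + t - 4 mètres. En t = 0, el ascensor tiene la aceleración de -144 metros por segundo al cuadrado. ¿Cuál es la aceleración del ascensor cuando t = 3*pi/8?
Debemos encontrar la integral de nuestra ecuación del snap s(t) = 2304·cos(4·t) 2 veces. Tomando ∫s(t)dt y aplicando j(0) = 0, encontramos j(t) = 576·sin(4·t). La antiderivada de la sacudida es la aceleración. Usando a(0) = -144, obtenemos a(t) = -144·cos(4·t). De la ecuación de la aceleración a(t) = -144·cos(4·t), sustituimos t = 3*pi/8 para obtener a = 0.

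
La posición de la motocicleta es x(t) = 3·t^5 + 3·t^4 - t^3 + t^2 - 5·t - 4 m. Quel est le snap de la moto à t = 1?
Nous devons dériver notre équation de la position x(t) = 3·t^5 + 3·t^4 - t^3 + t^2 - 5·t - 4 4 fois. En prenant d/dt de x(t), nous trouvons v(t) = 15·t^4 + 12·t^3 - 3·t^2 + 2·t - 5. En prenant d/dt de v(t), nous trouvons a(t) = 60·t^3 + 36·t^2 - 6·t + 2. En prenant d/dt de a(t), nous trouvons j(t) = 180·t^2 + 72·t - 6. En prenant d/dt de j(t), nous trouvons s(t) = 360·t + 72. Nous avons le snap s(t) = 360·t + 72. En substituant t = 1: s(1) = 432.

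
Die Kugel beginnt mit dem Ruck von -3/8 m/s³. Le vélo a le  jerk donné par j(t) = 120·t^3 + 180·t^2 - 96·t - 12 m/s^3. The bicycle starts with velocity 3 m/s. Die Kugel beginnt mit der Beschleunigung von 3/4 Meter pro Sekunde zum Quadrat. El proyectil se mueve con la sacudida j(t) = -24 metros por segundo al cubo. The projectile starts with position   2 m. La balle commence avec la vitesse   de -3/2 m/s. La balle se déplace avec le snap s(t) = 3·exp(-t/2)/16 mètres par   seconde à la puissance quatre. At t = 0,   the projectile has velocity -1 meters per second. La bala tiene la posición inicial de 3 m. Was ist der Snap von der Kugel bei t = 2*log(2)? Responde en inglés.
We have snap s(t) = 3·exp(-t/2)/16. Substituting t = 2*log(2): s(2*log(2)) = 3/32.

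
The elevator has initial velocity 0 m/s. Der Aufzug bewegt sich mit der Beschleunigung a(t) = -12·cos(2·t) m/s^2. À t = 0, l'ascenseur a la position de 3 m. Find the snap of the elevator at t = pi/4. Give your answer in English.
We must differentiate our acceleration equation a(t) = -12·cos(2·t) 2 times. Taking d/dt of a(t), we find j(t) = 24·sin(2·t). The derivative of jerk gives snap: s(t) = 48·cos(2·t). Using s(t) = 48·cos(2·t) and substituting t = pi/4, we find s = 0.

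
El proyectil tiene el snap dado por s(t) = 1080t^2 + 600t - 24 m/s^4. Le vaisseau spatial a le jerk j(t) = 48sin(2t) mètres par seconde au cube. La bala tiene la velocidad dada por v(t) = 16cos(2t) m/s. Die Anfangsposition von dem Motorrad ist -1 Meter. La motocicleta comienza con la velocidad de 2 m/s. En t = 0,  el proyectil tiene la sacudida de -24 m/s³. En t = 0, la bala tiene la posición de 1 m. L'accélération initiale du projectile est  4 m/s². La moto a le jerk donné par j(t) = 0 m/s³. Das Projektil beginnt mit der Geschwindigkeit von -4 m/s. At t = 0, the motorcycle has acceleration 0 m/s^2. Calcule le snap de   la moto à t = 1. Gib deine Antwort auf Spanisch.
Debemos derivar nuestra ecuación de la sacudida j(t) = 0 1 vez. Tomando d/dt de j(t), encontramos s(t) = 0. Tenemos el snap s(t) = 0. Sustituyendo t = 1: s(1) = 0.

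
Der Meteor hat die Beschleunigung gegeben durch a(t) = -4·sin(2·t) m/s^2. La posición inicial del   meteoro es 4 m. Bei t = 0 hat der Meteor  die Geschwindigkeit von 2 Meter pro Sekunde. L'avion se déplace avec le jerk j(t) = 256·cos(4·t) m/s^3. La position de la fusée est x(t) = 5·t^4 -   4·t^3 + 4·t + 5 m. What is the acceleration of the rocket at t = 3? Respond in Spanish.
Debemos derivar nuestra ecuación de la posición x(t) = 5·t^4 - 4·t^3 + 4·t + 5 2 veces. Tomando d/dt de x(t), encontramos v(t) = 20·t^3 - 12·t^2 + 4. La derivada de la velocidad da la aceleración: a(t) = 60·t^2 - 24·t. De la ecuación de la aceleración a(t) = 60·t^2 - 24·t, sustituimos t = 3 para obtener a = 468.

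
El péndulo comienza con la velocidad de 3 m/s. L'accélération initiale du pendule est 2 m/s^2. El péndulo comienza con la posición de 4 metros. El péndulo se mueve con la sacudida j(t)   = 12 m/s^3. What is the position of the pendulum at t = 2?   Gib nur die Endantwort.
The answer is 30.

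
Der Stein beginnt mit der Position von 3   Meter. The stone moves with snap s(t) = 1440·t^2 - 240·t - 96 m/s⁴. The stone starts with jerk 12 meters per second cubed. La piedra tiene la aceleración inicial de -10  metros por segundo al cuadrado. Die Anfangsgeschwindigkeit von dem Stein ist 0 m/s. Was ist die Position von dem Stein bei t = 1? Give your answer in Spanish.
Para resolver esto, necesitamos tomar 4 integrales de nuestra ecuación del snap s(t) = 1440·t^2 - 240·t - 96. Integrando el snap y usando la condición inicial j(0) = 12, obtenemos j(t) = 480·t^3 - 120·t^2 - 96·t + 12. Tomando ∫j(t)dt y aplicando a(0) = -10, encontramos a(t) = 120·t^4 - 40·t^3 - 48·t^2 + 12·t - 10. La integral de la aceleración, con v(0) = 0, da la velocidad: v(t) = 2·t·(12·t^4 - 5·t^3 - 8·t^2 + 3·t - 5). Tomando ∫v(t)dt y aplicando x(0) = 3, encontramos x(t) = 4·t^6 - 2·t^5 - 4·t^4 + 2·t^3 - 5·t^2 + 3. De la ecuación de la posición x(t) = 4·t^6 - 2·t^5 - 4·t^4 + 2·t^3 - 5·t^2 + 3, sustituimos t = 1 para obtener x = -2.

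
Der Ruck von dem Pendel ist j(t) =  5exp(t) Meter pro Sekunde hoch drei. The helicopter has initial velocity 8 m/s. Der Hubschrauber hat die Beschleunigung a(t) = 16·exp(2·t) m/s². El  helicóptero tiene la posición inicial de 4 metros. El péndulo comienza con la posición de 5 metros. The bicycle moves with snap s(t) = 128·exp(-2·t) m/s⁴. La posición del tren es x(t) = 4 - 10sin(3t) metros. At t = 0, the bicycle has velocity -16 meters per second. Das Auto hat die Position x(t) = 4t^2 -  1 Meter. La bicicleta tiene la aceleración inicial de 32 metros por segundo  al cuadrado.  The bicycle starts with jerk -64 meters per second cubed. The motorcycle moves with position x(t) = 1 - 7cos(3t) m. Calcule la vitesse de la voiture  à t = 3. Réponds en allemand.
Wir müssen unsere Gleichung für die Position x(t) = 4·t^2 - 1 1-mal ableiten. Die Ableitung von der Position ergibt die Geschwindigkeit: v(t) = 8·t. Mit v(t) = 8·t und Einsetzen von t = 3, finden wir v = 24.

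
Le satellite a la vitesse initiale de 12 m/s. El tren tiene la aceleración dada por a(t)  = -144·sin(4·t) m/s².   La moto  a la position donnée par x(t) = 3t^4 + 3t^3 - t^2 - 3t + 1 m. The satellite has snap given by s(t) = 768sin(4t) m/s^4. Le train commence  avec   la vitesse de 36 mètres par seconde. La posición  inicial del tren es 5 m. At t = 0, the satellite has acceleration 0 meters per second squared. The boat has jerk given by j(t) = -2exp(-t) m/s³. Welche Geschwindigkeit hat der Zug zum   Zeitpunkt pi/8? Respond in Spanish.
Debemos encontrar la integral de nuestra ecuación de la aceleración a(t) = -144·sin(4·t) 1 vez. La antiderivada de la aceleración, con v(0) = 36, da la velocidad: v(t) = 36·cos(4·t). Tenemos la velocidad v(t) = 36·cos(4·t). Sustituyendo t = pi/8: v(pi/8) = 0.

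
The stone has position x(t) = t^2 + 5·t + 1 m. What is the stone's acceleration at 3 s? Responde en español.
Debemos derivar nuestra ecuación de la posición x(t) = t^2 + 5·t + 1 2 veces. Derivando la posición, obtenemos la velocidad: v(t) = 2·t + 5. Tomando d/dt de v(t), encontramos a(t) = 2. Usando a(t) = 2 y sustituyendo t = 3, encontramos a = 2.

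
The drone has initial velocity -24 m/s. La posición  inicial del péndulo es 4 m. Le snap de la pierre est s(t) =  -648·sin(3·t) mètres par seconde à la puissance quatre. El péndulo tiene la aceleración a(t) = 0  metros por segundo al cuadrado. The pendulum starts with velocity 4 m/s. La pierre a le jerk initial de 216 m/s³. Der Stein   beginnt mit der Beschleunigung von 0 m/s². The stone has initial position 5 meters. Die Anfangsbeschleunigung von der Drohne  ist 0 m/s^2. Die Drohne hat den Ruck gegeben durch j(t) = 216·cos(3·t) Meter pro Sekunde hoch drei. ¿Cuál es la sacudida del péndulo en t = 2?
Para resolver esto, necesitamos tomar 1 derivada de nuestra ecuación de la aceleración a(t) = 0. Derivando la aceleración, obtenemos la sacudida: j(t) = 0. Usando j(t) = 0 y sustituyendo t = 2, encontramos j = 0.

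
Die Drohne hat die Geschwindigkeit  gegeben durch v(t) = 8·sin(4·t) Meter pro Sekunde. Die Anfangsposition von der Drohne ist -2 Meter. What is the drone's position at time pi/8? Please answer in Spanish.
Para resolver esto, necesitamos tomar 1 integral de nuestra ecuación de la velocidad v(t) = 8·sin(4·t). Integrando la velocidad y usando la condición inicial x(0) = -2, obtenemos x(t) = -2·cos(4·t). Tenemos la posición x(t) = -2·cos(4·t). Sustituyendo t = pi/8: x(pi/8) = 0.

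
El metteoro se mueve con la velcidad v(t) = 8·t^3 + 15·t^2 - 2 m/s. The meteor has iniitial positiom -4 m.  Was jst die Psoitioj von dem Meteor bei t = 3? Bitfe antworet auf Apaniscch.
Partiendo de la velocidad v(t) = 8·t^3 + 15·t^2 - 2, tomamos 1 antiderivada. Tomando ∫v(t)dt y aplicando x(0) = -4, encontramos x(t) = 2·t^4 + 5·t^3 - 2·t - 4. Usando x(t) = 2·t^4 + 5·t^3 - 2·t - 4 y sustituyendo t = 3, encontramos x = 287.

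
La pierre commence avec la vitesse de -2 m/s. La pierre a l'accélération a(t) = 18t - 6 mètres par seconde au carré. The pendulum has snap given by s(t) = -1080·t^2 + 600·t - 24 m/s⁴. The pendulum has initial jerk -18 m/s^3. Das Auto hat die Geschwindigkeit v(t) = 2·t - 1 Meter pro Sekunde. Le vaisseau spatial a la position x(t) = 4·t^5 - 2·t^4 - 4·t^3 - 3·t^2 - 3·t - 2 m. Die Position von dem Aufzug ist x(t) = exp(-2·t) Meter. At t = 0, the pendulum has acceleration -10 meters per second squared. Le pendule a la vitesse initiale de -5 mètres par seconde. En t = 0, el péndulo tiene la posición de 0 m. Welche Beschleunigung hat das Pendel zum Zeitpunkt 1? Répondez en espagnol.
Para resolver esto, necesitamos tomar 2 antiderivadas de nuestra ecuación del snap s(t) = -1080·t^2 + 600·t - 24. Integrando el snap y usando la condición inicial j(0) = -18, obtenemos j(t) = -360·t^3 + 300·t^2 - 24·t - 18. La integral de la sacudida es la aceleración. Usando a(0) = -10, obtenemos a(t) = -90·t^4 + 100·t^3 - 12·t^2 - 18·t - 10. De la ecuación de la aceleración a(t) = -90·t^4 + 100·t^3 - 12·t^2 - 18·t - 10, sustituimos t = 1 para obtener a = -30.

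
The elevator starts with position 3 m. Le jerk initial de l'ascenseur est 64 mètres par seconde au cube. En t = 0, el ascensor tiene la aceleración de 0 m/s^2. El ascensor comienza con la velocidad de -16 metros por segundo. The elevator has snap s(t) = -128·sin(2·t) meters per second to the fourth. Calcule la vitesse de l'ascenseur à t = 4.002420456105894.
En partant du snap s(t) = -128·sin(2·t), nous prenons 3 intégrales. En prenant ∫s(t)dt et en appliquant j(0) = 64, nous trouvons j(t) = 64·cos(2·t). La primitive du jerk, avec a(0) = 0, donne l'accélération: a(t) = 32·sin(2·t). La primitive de l'accélération est la vitesse. En utilisant v(0) = -16, nous obtenons v(t) = -16·cos(2·t). De l'équation de la vitesse v(t) = -16·cos(2·t), nous substituons t = 4.002420456105894 pour obtenir v = 2.40460330669589.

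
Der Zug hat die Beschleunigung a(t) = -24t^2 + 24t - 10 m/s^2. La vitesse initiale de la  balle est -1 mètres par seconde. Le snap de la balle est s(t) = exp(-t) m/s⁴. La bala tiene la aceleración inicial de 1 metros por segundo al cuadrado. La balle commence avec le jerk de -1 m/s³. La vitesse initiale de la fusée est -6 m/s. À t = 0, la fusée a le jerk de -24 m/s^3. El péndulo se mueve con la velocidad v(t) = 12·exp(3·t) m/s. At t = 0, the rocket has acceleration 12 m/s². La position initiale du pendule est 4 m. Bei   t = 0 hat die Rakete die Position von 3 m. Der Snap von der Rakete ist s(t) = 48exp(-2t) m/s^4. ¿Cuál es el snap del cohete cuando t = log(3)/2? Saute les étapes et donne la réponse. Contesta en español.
El snap en t = log(3)/2 es s = 16.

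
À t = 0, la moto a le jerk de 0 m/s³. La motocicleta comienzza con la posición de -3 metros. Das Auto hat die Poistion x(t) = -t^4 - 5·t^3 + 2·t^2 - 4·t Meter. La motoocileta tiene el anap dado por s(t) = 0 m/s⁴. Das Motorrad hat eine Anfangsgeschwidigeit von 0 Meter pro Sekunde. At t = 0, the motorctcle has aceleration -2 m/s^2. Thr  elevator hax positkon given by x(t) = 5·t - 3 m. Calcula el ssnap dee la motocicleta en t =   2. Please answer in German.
Mit s(t) = 0 und Einsetzen von t = 2, finden wir s = 0.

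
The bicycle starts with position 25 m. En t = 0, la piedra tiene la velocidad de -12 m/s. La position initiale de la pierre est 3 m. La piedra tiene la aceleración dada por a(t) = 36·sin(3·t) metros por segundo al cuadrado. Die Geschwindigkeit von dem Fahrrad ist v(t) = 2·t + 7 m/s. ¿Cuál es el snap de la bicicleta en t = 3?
Partiendo de la velocidad v(t) = 2·t + 7, tomamos 3 derivadas. Derivando la velocidad, obtenemos la aceleración: a(t) = 2. La derivada de la aceleración da la sacudida: j(t) = 0. Derivando la sacudida, obtenemos el snap: s(t) = 0. Usando s(t) = 0 y sustituyendo t = 3, encontramos s = 0.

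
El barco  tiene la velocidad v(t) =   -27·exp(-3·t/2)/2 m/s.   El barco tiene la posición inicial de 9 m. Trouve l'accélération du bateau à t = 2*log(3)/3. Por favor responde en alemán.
Wir müssen unsere Gleichung für die Geschwindigkeit v(t) = -27·exp(-3·t/2)/2 1-mal ableiten. Die Ableitung von der Geschwindigkeit ergibt die Beschleunigung: a(t) = 81·exp(-3·t/2)/4. Aus der Gleichung für die Beschleunigung a(t) = 81·exp(-3·t/2)/4, setzen wir t = 2*log(3)/3 ein und erhalten a = 27/4.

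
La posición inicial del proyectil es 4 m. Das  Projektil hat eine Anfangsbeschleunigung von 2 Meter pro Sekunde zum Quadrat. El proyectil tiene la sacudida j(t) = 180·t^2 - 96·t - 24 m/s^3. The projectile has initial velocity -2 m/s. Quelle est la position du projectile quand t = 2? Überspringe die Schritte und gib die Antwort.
x(2) = 4.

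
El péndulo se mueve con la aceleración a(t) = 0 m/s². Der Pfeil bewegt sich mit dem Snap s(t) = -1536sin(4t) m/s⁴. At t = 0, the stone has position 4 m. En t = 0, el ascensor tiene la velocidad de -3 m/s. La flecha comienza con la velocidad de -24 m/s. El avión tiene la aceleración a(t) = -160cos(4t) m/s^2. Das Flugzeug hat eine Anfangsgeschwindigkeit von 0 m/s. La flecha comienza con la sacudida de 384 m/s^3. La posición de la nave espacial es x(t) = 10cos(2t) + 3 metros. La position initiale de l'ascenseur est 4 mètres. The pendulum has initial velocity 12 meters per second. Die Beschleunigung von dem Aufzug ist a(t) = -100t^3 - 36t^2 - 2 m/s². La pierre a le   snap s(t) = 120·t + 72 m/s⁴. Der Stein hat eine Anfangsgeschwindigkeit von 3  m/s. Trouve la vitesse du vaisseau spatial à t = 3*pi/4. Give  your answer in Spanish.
Para resolver esto, necesitamos tomar 1 derivada de nuestra ecuación de la posición x(t) = 10·cos(2·t) + 3. La derivada de la posición da la velocidad: v(t) = -20·sin(2·t). De la ecuación de la velocidad v(t) = -20·sin(2·t), sustituimos t = 3*pi/4 para obtener v = 20.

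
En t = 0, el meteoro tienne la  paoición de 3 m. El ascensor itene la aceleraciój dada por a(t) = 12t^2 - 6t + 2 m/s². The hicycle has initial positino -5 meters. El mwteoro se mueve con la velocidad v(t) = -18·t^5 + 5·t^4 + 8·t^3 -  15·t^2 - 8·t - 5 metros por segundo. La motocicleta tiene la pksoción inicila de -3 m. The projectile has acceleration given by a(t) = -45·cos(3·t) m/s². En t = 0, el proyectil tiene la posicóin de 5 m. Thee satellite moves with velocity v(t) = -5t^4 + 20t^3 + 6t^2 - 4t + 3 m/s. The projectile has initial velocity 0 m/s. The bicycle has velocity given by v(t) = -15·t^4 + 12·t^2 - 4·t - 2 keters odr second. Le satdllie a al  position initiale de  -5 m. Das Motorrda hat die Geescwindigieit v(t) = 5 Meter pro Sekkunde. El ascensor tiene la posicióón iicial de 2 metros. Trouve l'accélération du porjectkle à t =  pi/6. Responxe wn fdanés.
En utilisant a(t) = -45·cos(3·t) et en substituant t = pi/6, nous trouvons a = 0.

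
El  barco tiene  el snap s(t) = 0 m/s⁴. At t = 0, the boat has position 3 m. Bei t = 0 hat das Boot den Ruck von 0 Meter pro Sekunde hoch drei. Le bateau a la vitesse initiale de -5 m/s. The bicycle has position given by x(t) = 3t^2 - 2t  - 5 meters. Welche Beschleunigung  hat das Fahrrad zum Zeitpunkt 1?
Wir müssen unsere Gleichung für die Position x(t) = 3·t^2 - 2·t - 5 2-mal ableiten. Mit d/dt von x(t) finden wir v(t) = 6·t - 2. Die Ableitung von der Geschwindigkeit ergibt die Beschleunigung: a(t) = 6. Aus der Gleichung für die Beschleunigung a(t) = 6, setzen wir t = 1 ein und erhalten a = 6.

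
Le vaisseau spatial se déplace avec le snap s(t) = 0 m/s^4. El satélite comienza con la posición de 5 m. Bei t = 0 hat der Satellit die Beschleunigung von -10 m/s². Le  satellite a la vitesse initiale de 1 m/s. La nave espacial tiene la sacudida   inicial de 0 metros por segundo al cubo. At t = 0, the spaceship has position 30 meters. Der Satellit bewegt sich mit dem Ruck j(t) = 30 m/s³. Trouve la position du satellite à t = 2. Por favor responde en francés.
Pour résoudre ceci, nous devons prendre 3 intégrales de notre équation du jerk j(t) = 30. En prenant ∫j(t)dt et en appliquant a(0) = -10, nous trouvons a(t) = 30·t - 10. En intégrant l'accélération et en utilisant la condition initiale v(0) = 1, nous obtenons v(t) = 15·t^2 - 10·t + 1. La primitive de la vitesse, avec x(0) = 5, donne la position: x(t) = 5·t^3 - 5·t^2 + t + 5. Nous avons la position x(t) = 5·t^3 - 5·t^2 + t + 5. En substituant t = 2: x(2) = 27.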